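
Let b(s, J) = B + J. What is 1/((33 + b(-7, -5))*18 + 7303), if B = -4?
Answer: 1/7735 ≈ 0.00012928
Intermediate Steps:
b(s, J) = -4 + J
1/((33 + b(-7, -5))*18 + 7303) = 1/((33 + (-4 - 5))*18 + 7303) = 1/((33 - 9)*18 + 7303) = 1/(24*18 + 7303) = 1/(432 + 7303) = 1/7735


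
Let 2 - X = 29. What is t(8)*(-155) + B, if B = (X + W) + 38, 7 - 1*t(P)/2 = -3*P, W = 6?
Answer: -9593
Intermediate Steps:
X = -27 (X = 2 - 1*29 = 2 - 29 = -27)
t(P) = 14 + 6*P (t(P) = 14 - (-6)*P = 14 + 6*P)
B = 17 (B = (-27 + 6) + 38 = -21 + 38 = 17)
t(8)*(-155) + B = (14 + 6*8)*(-155) + 17 = (14 + 48)*(-155) + 17 = 62*(-155) + 17 = -9610 + 17 = -9593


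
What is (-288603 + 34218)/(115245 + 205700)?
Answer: -50877/64189 ≈ -0.79261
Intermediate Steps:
(-288603 + 34218)/(115245 + 205700) = -254385/320945 = -254385*1/320945 = -50877/64189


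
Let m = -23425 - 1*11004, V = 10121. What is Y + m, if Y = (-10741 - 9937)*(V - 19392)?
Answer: 191671309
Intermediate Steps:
Y = 191705738 (Y = (-10741 - 9937)*(10121 - 19392) = -20678*(-9271) = 191705738)
m = -34429 (m = -23425 - 11004 = -34429)
Y + m = 191705738 - 34429 = 191671309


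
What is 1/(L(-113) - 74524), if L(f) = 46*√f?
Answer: -18631/1388516421 - 23*I*√113/2777032842 ≈ -1.3418e-5 - 8.8041e-8*I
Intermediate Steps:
1/(L(-113) - 74524) = 1/(46*√(-113) - 74524) = 1/(46*(I*√113) - 74524) = 1/(46*I*√113 - 74524) = 1/(-74524 + 46*I*√113)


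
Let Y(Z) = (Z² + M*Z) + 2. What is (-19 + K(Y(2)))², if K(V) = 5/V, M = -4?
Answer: 1849/4 ≈ 462.25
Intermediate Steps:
Y(Z) = 2 + Z² - 4*Z (Y(Z) = (Z² - 4*Z) + 2 = 2 + Z² - 4*Z)
(-19 + K(Y(2)))² = (-19 + 5/(2 + 2² - 4*2))² = (-19 + 5/(2 + 4 - 8))² = (-19 + 5/(-2))² = (-19 + 5*(-½))² = (-19 - 5/2)² = (-43/2)² = 1849/4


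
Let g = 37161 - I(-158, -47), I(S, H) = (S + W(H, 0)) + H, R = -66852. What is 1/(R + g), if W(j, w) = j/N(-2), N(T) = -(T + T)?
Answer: -4/117897 ≈ -3.3928e-5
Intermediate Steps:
N(T) = -2*T
W(j, w) = j/4 (W(j, w) = j/((-2*(-2))) = j/4)
I(S, H) = S + 5*H/4 (I(S, H) = (S + H/4) + H = S + 5*H/4)
g = 149511/4 (g = 37161 - (-158 + (5/4)*(-47)) = 37161 - (-158 - 235/4) = 37161 - 1*(-867/4) = 37161 + 867/4 = 149511/4 ≈ 37378.)
1/(R + g) = 1/(-66852 + 149511/4) = 1/(-117897/4) = -4/117897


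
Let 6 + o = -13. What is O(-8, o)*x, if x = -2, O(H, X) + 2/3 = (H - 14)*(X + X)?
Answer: -5012/3 ≈ -1670.7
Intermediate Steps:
o = -19 (o = -6 - 13 = -19)
O(H, X) = -⅔ + 2*X*(-14 + H) (O(H, X) = -⅔ + (H - 14)*(X + X) = -⅔ + (-14 + H)*(2*X) = -⅔ + 2*X*(-14 + H))
O(-8, o)*x = (-⅔ - 28*(-19) + 2*(-8)*(-19))*(-2) = (-⅔ + 532 + 304)*(-2) = (2506/3)*(-2) = -5012/3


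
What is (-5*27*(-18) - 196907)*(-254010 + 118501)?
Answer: 26353383793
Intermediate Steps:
(-5*27*(-18) - 196907)*(-254010 + 118501) = (-135*(-18) - 196907)*(-135509) = (2430 - 196907)*(-135509) = -194477*(-135509) = 26353383793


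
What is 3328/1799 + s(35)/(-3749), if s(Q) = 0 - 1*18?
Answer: 12509054/6744451 ≈ 1.8547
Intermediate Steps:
s(Q) = -18 (s(Q) = 0 - 18 = -18)
3328/1799 + s(35)/(-3749) = 3328/1799 - 18/(-3749) = 3328*(1/1799) - 18*(-1/3749) = 3328/1799 + 18/3749 = 12509054/6744451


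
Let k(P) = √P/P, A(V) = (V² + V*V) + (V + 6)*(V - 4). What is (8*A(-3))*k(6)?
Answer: -4*√6 ≈ -9.7980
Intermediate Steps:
A(V) = 2*V² + (-4 + V)*(6 + V) (A(V) = (V² + V²) + (6 + V)*(-4 + V) = 2*V² + (-4 + V)*(6 + V))
k(P) = P^(-½)
(8*A(-3))*k(6) = (8*(-24 + 2*(-3) + 3*(-3)²))/√6 = (8*(-24 - 6 + 3*9))*(√6/6) = (8*(-24 - 6 + 27))*(√6/6) = (8*(-3))*(√6/6) = -4*√6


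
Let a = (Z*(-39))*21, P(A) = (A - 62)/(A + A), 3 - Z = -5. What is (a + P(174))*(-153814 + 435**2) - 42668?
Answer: -20187840472/87 ≈ -2.3204e+8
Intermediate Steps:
Z = 8 (Z = 3 - 1*(-5) = 3 + 5 = 8)
P(A) = (-62 + A)/(2*A) (P(A) = (-62 + A)/((2*A)) = (-62 + A)*(1/(2*A)) = (-62 + A)/(2*A))
a = -6552 (a = (8*(-39))*21 = -312*21 = -6552)
(a + P(174))*(-153814 + 435**2) - 42668 = (-6552 + (1/2)*(-62 + 174)/174)*(-153814 + 435**2) - 42668 = (-6552 + (1/2)*(1/174)*112)*(-153814 + 189225) - 42668 = (-6552 + 28/87)*35411 - 42668 = -569996/87*35411 - 42668 = -20184128356/87 - 42668 = -20187840472/87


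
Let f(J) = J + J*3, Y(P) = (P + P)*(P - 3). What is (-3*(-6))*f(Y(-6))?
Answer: 7776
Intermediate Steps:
Y(P) = 2*P*(-3 + P) (Y(P) = (2*P)*(-3 + P) = 2*P*(-3 + P))
f(J) = 4*J (f(J) = J + 3*J = 4*J)
(-3*(-6))*f(Y(-6)) = (-3*(-6))*(4*(2*(-6)*(-3 - 6))) = 18*(4*(2*(-6)*(-9))) = 18*(4*108) = 18*432 = 7776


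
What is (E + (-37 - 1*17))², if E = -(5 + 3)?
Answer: 3844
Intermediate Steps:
E = -8 (E = -1*8 = -8)
(E + (-37 - 1*17))² = (-8 + (-37 - 1*17))² = (-8 + (-37 - 17))² = (-8 - 54)² = (-62)² = 3844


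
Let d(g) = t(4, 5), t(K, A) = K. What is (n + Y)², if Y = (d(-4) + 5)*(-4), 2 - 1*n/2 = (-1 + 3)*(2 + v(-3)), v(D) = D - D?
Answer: 1600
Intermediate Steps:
d(g) = 4
v(D) = 0
n = -4 (n = 4 - 2*(-1 + 3)*(2 + 0) = 4 - 4*2 = 4 - 2*4 = 4 - 8 = -4)
Y = -36 (Y = (4 + 5)*(-4) = 9*(-4) = -36)
(n + Y)² = (-4 - 36)² = (-40)² = 1600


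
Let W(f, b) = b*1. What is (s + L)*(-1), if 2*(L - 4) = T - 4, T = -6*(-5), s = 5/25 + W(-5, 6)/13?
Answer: -1148/65 ≈ -17.662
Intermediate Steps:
W(f, b) = b
s = 43/65 (s = 5/25 + 6/13 = 5*(1/25) + 6*(1/13) = ⅕ + 6/13 = 43/65 ≈ 0.66154)
T = 30
L = 17 (L = 4 + (30 - 4)/2 = 4 + (½)*26 = 4 + 13 = 17)
(s + L)*(-1) = (43/65 + 17)*(-1) = (1148/65)*(-1) = -1148/65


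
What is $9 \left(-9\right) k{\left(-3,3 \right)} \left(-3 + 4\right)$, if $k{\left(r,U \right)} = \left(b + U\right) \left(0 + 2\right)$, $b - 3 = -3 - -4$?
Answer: $-1134$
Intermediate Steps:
$b = 4$ ($b = 3 - -1 = 3 + \left(-3 + 4\right) = 3 + 1 = 4$)
$k{\left(r,U \right)} = 8 + 2 U$ ($k{\left(r,U \right)} = \left(4 + U\right) \left(0 + 2\right) = \left(4 + U\right) 2 = 8 + 2 U$)
$9 \left(-9\right) k{\left(-3,3 \right)} \left(-3 + 4\right) = 9 \left(-9\right) \left(8 + 2 \cdot 3\right) \left(-3 + 4\right) = - 81 \left(8 + 6\right) 1 = - 81 \cdot 14 \cdot 1 = \left(-81\right) 14 = -1134$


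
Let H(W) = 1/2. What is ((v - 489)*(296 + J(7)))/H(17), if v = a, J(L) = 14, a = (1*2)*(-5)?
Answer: -309380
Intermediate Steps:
a = -10 (a = 2*(-5) = -10)
v = -10
H(W) = ½
((v - 489)*(296 + J(7)))/H(17) = ((-10 - 489)*(296 + 14))/(½) = -499*310*2 = -154690*2 = -309380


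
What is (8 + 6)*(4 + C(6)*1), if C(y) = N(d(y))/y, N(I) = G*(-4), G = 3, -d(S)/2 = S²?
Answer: 28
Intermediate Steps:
d(S) = -2*S²
N(I) = -12 (N(I) = 3*(-4) = -12)
C(y) = -12/y
(8 + 6)*(4 + C(6)*1) = (8 + 6)*(4 - 12/6*1) = 14*(4 - 12*⅙*1) = 14*(4 - 2*1) = 14*(4 - 2) = 14*2 = 28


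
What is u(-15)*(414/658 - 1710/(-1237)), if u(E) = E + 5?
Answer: -8186490/406973 ≈ -20.116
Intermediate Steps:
u(E) = 5 + E
u(-15)*(414/658 - 1710/(-1237)) = (5 - 15)*(414/658 - 1710/(-1237)) = -10*(414*(1/658) - 1710*(-1/1237)) = -10*(207/329 + 1710/1237) = -10*818649/406973 = -8186490/406973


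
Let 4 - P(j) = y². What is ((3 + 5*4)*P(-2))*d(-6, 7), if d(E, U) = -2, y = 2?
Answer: 0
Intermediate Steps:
P(j) = 0 (P(j) = 4 - 1*2² = 4 - 1*4 = 4 - 4 = 0)
((3 + 5*4)*P(-2))*d(-6, 7) = ((3 + 5*4)*0)*(-2) = ((3 + 20)*0)*(-2) = (23*0)*(-2) = 0*(-2) = 0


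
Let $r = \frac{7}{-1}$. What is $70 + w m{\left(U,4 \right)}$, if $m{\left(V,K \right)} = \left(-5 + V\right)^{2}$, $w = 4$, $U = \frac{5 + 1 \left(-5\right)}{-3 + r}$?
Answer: $170$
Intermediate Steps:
$r = -7$ ($r = 7 \left(-1\right) = -7$)
$U = 0$ ($U = \frac{5 + 1 \left(-5\right)}{-3 - 7} = \frac{5 - 5}{-10} = 0 \left(- \frac{1}{10}\right) = 0$)
$70 + w m{\left(U,4 \right)} = 70 + 4 \left(-5 + 0\right)^{2} = 70 + 4 \left(-5\right)^{2} = 70 + 4 \cdot 25 = 70 + 100 = 170$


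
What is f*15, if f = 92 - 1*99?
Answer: -105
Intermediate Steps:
f = -7 (f = 92 - 99 = -7)
f*15 = -7*15 = -105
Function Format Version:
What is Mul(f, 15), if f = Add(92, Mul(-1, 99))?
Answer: -105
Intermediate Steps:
f = -7 (f = Add(92, -99) = -7)
Mul(f, 15) = Mul(-7, 15) = -105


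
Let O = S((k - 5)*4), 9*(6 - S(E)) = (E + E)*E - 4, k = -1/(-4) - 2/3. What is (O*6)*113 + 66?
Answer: -1789946/27 ≈ -66294.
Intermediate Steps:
k = -5/12 (k = -1*(-1/4) - 2*1/3 = 1/4 - 2/3 = -5/12 ≈ -0.41667)
S(E) = 58/9 - 2*E**2/9 (S(E) = 6 - ((E + E)*E - 4)/9 = 6 - ((2*E)*E - 4)/9 = 6 - (2*E**2 - 4)/9 = 6 - (-4 + 2*E**2)/9 = 6 + (4/9 - 2*E**2/9) = 58/9 - 2*E**2/9)
O = -7928/81 (O = 58/9 - 2*16*(-5/12 - 5)**2/9 = 58/9 - 2*(-65/12*4)**2/9 = 58/9 - 2*(-65/3)**2/9 = 58/9 - 2/9*4225/9 = 58/9 - 8450/81 = -7928/81 ≈ -97.877)
(O*6)*113 + 66 = -7928/81*6*113 + 66 = -15856/27*113 + 66 = -1791728/27 + 66 = -1789946/27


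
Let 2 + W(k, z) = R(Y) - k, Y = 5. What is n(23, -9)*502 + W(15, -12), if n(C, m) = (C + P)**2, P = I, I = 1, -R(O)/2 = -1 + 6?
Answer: 289125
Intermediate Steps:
R(O) = -10 (R(O) = -2*(-1 + 6) = -2*5 = -10)
W(k, z) = -12 - k (W(k, z) = -2 + (-10 - k) = -12 - k)
P = 1
n(C, m) = (1 + C)**2 (n(C, m) = (C + 1)**2 = (1 + C)**2)
n(23, -9)*502 + W(15, -12) = (1 + 23)**2*502 + (-12 - 1*15) = 24**2*502 + (-12 - 15) = 576*502 - 27 = 289152 - 27 = 289125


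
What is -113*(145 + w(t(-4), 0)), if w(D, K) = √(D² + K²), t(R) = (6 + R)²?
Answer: -16837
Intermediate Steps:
-113*(145 + w(t(-4), 0)) = -113*(145 + √(((6 - 4)²)² + 0²)) = -113*(145 + √((2²)² + 0)) = -113*(145 + √(4² + 0)) = -113*(145 + √(16 + 0)) = -113*(145 + √16) = -113*(145 + 4) = -113*149 = -16837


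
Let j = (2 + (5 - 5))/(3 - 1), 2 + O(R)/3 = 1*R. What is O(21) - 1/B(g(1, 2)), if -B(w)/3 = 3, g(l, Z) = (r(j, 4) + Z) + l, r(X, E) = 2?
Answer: 514/9 ≈ 57.111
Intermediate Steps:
O(R) = -6 + 3*R (O(R) = -6 + 3*(1*R) = -6 + 3*R)
j = 1 (j = (2 + 0)/2 = 2*(½) = 1)
g(l, Z) = 2 + Z + l (g(l, Z) = (2 + Z) + l = 2 + Z + l)
B(w) = -9 (B(w) = -3*3 = -9)
O(21) - 1/B(g(1, 2)) = (-6 + 3*21) - 1/(-9) = (-6 + 63) - 1*(-⅑) = 57 + ⅑ = 514/9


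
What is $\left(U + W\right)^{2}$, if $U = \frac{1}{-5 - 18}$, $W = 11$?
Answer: $\frac{63504}{529} \approx 120.05$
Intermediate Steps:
$U = - \frac{1}{23}$ ($U = \frac{1}{-5 - 18} = \frac{1}{-23} = - \frac{1}{23} \approx -0.043478$)
$\left(U + W\right)^{2} = \left(- \frac{1}{23} + 11\right)^{2} = \left(\frac{252}{23}\right)^{2} = \frac{63504}{529}$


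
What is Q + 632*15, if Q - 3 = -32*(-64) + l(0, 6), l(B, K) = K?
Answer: 11537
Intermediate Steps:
Q = 2057 (Q = 3 + (-32*(-64) + 6) = 3 + (2048 + 6) = 3 + 2054 = 2057)
Q + 632*15 = 2057 + 632*15 = 2057 + 9480 = 11537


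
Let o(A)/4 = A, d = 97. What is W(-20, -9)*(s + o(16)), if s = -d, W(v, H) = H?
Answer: 297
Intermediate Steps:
o(A) = 4*A
s = -97 (s = -1*97 = -97)
W(-20, -9)*(s + o(16)) = -9*(-97 + 4*16) = -9*(-97 + 64) = -9*(-33) = 297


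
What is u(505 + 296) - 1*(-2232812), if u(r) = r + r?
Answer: 2234414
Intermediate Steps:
u(r) = 2*r
u(505 + 296) - 1*(-2232812) = 2*(505 + 296) - 1*(-2232812) = 2*801 + 2232812 = 1602 + 2232812 = 2234414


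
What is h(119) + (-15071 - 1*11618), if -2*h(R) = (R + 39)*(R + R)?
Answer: -45491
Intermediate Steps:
h(R) = -R*(39 + R) (h(R) = -(R + 39)*(R + R)/2 = -(39 + R)*2*R/2 = -R*(39 + R))
h(119) + (-15071 - 1*11618) = -1*119*(39 + 119) + (-15071 - 1*11618) = -1*119*158 + (-15071 - 11618) = -18802 - 26689 = -45491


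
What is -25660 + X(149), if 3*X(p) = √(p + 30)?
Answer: -25660 + √179/3 ≈ -25656.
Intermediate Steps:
X(p) = √(30 + p)/3 (X(p) = √(p + 30)/3 = √(30 + p)/3)
-25660 + X(149) = -25660 + √(30 + 149)/3 = -25660 + √179/3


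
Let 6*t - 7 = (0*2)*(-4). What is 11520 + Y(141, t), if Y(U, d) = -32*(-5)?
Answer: 11680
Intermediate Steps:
t = 7/6 (t = 7/6 + ((0*2)*(-4))/6 = 7/6 + (0*(-4))/6 = 7/6 + (⅙)*0 = 7/6 + 0 = 7/6 ≈ 1.1667)
Y(U, d) = 160
11520 + Y(141, t) = 11520 + 160 = 11680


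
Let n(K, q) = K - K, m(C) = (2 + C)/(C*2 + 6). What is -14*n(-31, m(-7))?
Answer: 0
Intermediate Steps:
m(C) = (2 + C)/(6 + 2*C) (m(C) = (2 + C)/(2*C + 6) = (2 + C)/(6 + 2*C))
n(K, q) = 0
-14*n(-31, m(-7)) = -14*0 = 0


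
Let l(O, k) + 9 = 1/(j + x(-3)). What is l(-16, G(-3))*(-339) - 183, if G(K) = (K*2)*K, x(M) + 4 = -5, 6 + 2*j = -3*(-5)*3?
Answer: 19850/7 ≈ 2835.7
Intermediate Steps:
j = 39/2 (j = -3 + (-3*(-5)*3)/2 = -3 + (15*3)/2 = -3 + (½)*45 = -3 + 45/2 = 39/2 ≈ 19.500)
x(M) = -9 (x(M) = -4 - 5 = -9)
G(K) = 2*K² (G(K) = (2*K)*K = 2*K²)
l(O, k) = -187/21 (l(O, k) = -9 + 1/(39/2 - 9) = -9 + 1/(21/2) = -9 + 2/21 = -187/21)
l(-16, G(-3))*(-339) - 183 = -187/21*(-339) - 183 = 21131/7 - 183 = 19850/7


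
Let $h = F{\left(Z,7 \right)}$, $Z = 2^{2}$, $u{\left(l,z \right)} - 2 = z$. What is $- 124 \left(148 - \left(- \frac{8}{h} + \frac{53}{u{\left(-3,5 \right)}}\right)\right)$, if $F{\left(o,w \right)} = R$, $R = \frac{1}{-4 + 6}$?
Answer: $- \frac{135780}{7} \approx -19397.0$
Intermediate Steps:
$R = \frac{1}{2} \approx 0.5$
$u{\left(l,z \right)} = 2 + z$
$Z = 4$
$F{\left(o,w \right)} = \frac{1}{2}$
$h = \frac{1}{2} \approx 0.5$
$- 124 \left(148 - \left(- \frac{8}{h} + \frac{53}{u{\left(-3,5 \right)}}\right)\right) = - 124 \left(148 + \left(8 \frac{1}{\frac{1}{2}} - \frac{53}{2 + 5}\right)\right) = - 124 \left(148 + \left(8 \cdot 2 - \frac{53}{7}\right)\right) = - 124 \left(148 + \left(16 - \frac{53}{7}\right)\right) = - 124 \left(148 + \frac{59}{7}\right) = \left(-124\right) \frac{1095}{7} = - \frac{135780}{7}$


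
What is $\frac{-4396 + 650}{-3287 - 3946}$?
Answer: $\frac{3746}{7233} \approx 0.5179$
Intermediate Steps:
$\frac{-4396 + 650}{-3287 - 3946} = - \frac{3746}{-7233} = \left(-3746\right) \left(- \frac{1}{7233}\right) = \frac{3746}{7233}$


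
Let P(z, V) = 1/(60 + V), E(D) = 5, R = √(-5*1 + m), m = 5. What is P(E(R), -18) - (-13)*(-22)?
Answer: -12011/42 ≈ -285.98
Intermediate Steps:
R = 0 (R = √(-5*1 + 5) = √(-5 + 5) = √0 = 0)
P(E(R), -18) - (-13)*(-22) = 1/(60 - 18) - (-13)*(-22) = 1/42 - 1*286 = 1/42 - 286 = -12011/42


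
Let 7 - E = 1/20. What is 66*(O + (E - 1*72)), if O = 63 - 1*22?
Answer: -15873/10 ≈ -1587.3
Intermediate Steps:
E = 139/20 (E = 7 - 1/20 = 139/20 ≈ 6.9500)
O = 41 (O = 63 - 22 = 41)
66*(O + (E - 1*72)) = 66*(41 + (139/20 - 1*72)) = 66*(41 + (139/20 - 72)) = 66*(41 - 1301/20) = 66*(-481/20) = -15873/10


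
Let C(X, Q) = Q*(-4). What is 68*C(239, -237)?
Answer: 64464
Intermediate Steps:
C(X, Q) = -4*Q
68*C(239, -237) = 68*(-4*(-237)) = 68*948 = 64464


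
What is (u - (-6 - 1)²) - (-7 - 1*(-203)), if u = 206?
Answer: -39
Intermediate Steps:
(u - (-6 - 1)²) - (-7 - 1*(-203)) = (206 - (-6 - 1)²) - (-7 - 1*(-203)) = (206 - 1*(-7)²) - (-7 + 203) = (206 - 1*49) - 1*196 = (206 - 49) - 196 = 157 - 196 = -39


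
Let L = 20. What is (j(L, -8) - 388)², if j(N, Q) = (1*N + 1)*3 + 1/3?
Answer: 948676/9 ≈ 1.0541e+5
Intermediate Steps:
j(N, Q) = 10/3 + 3*N (j(N, Q) = (N + 1)*3 + ⅓ = (1 + N)*3 + ⅓ = (3 + 3*N) + ⅓ = 10/3 + 3*N)
(j(L, -8) - 388)² = ((10/3 + 3*20) - 388)² = ((10/3 + 60) - 388)² = (190/3 - 388)² = (-974/3)² = 948676/9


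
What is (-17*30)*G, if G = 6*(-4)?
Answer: 12240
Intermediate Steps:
G = -24
(-17*30)*G = -17*30*(-24) = -510*(-24) = 12240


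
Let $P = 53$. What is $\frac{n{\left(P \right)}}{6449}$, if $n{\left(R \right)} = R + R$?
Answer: $\frac{106}{6449} \approx 0.016437$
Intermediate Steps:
$n{\left(R \right)} = 2 R$
$\frac{n{\left(P \right)}}{6449} = \frac{2 \cdot 53}{6449} = 106 \cdot \frac{1}{6449} = \frac{106}{6449}$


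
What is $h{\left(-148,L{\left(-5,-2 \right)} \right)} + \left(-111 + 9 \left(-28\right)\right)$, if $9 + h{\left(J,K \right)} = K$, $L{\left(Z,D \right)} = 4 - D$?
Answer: $-366$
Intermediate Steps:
$h{\left(J,K \right)} = -9 + K$
$h{\left(-148,L{\left(-5,-2 \right)} \right)} + \left(-111 + 9 \left(-28\right)\right) = \left(-9 + \left(4 - -2\right)\right) + \left(-111 + 9 \left(-28\right)\right) = \left(-9 + \left(4 + 2\right)\right) - 363 = \left(-9 + 6\right) - 363 = -3 - 363 = -366$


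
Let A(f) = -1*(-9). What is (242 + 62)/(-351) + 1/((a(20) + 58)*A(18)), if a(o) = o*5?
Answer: -47993/55458 ≈ -0.86539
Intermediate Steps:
A(f) = 9
a(o) = 5*o
(242 + 62)/(-351) + 1/((a(20) + 58)*A(18)) = (242 + 62)/(-351) + 1/((5*20 + 58)*9) = 304*(-1/351) + (1/9)/(100 + 58) = -304/351 + (1/9)/158 = -304/351 + (1/158)*(1/9) = -304/351 + 1/1422 = -47993/55458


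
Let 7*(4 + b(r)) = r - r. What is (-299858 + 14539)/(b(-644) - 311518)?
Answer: 285319/311522 ≈ 0.91589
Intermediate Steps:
b(r) = -4 (b(r) = -4 + (r - r)/7 = -4 + (⅐)*0 = -4 + 0 = -4)
(-299858 + 14539)/(b(-644) - 311518) = (-299858 + 14539)/(-4 - 311518) = -285319/(-311522) = -285319*(-1/311522) = 285319/311522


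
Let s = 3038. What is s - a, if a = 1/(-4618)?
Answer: 14029485/4618 ≈ 3038.0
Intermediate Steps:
a = -1/4618 ≈ -0.00021654
s - a = 3038 - 1*(-1/4618) = 3038 + 1/4618 = 14029485/4618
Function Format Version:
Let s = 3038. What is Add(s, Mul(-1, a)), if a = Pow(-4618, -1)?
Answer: Rational(14029485, 4618) ≈ 3038.0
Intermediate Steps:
a = Rational(-1, 4618) ≈ -0.00021654
Add(s, Mul(-1, a)) = Add(3038, Mul(-1, Rational(-1, 4618))) = Add(3038, Rational(1, 4618)) = Rational(14029485, 4618)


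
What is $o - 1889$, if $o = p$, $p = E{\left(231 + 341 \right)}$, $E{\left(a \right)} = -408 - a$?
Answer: $-2869$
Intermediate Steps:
$p = -980$ ($p = -408 - \left(231 + 341\right) = -408 - 572 = -980$)
$o = -980$
$o - 1889 = -980 - 1889 = -2869$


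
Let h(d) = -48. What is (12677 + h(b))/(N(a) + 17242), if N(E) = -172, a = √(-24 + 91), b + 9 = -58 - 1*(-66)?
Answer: 12629/17070 ≈ 0.73984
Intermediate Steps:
b = -1 (b = -9 + (-58 - 1*(-66)) = -9 + (-58 + 66) = -9 + 8 = -1)
a = √67 ≈ 8.1853
(12677 + h(b))/(N(a) + 17242) = (12677 - 48)/(-172 + 17242) = 12629/17070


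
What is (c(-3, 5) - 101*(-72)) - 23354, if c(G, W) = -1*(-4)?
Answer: -16078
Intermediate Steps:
c(G, W) = 4
(c(-3, 5) - 101*(-72)) - 23354 = (4 - 101*(-72)) - 23354 = (4 + 7272) - 23354 = 7276 - 23354 = -16078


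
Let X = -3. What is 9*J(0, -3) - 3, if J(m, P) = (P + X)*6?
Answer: -327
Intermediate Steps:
J(m, P) = -18 + 6*P (J(m, P) = (P - 3)*6 = (-3 + P)*6 = -18 + 6*P)
9*J(0, -3) - 3 = 9*(-18 + 6*(-3)) - 3 = 9*(-18 - 18) - 3 = 9*(-36) - 3 = -324 - 3 = -327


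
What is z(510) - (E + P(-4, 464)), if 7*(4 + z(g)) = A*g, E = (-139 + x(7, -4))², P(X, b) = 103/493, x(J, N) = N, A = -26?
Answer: -77121204/3451 ≈ -22348.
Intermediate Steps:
P(X, b) = 103/493 (P(X, b) = 103*(1/493) = 103/493)
E = 20449 (E = (-139 - 4)² = (-143)² = 20449)
z(g) = -4 - 26*g/7 (z(g) = -4 + (-26*g)/7 = -4 - 26*g/7)
z(510) - (E + P(-4, 464)) = (-4 - 26/7*510) - (20449 + 103/493) = (-4 - 13260/7) - 1*10081460/493 = -13288/7 - 10081460/493 = -77121204/3451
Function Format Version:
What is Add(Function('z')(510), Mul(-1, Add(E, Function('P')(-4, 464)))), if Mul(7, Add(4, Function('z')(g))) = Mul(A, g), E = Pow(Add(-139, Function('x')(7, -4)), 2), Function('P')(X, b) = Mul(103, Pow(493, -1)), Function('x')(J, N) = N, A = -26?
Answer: Rational(-77121204, 3451) ≈ -22348.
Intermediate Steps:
Function('P')(X, b) = Rational(103, 493) (Function('P')(X, b) = Mul(103, Rational(1, 493)) = Rational(103, 493))
E = 20449 (E = Pow(Add(-139, -4), 2) = Pow(-143, 2) = 20449)
Function('z')(g) = Add(-4, Mul(Rational(-26, 7), g)) (Function('z')(g) = Add(-4, Mul(Rational(1, 7), Mul(-26, g))) = Add(-4, Mul(Rational(-26, 7), g)))
Add(Function('z')(510), Mul(-1, Add(E, Function('P')(-4, 464)))) = Add(Add(-4, Mul(Rational(-26, 7), 510)), Mul(-1, Add(20449, Rational(103, 493)))) = Add(Add(-4, Rational(-13260, 7)), Mul(-1, Rational(10081460, 493))) = Add(Rational(-13288, 7), Rational(-10081460, 493)) = Rational(-77121204, 3451)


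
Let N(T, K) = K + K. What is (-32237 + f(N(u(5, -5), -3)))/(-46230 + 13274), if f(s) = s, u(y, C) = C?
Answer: 32243/32956 ≈ 0.97836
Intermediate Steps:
N(T, K) = 2*K
(-32237 + f(N(u(5, -5), -3)))/(-46230 + 13274) = (-32237 + 2*(-3))/(-46230 + 13274) = (-32237 - 6)/(-32956) = -32243*(-1/32956) = 32243/32956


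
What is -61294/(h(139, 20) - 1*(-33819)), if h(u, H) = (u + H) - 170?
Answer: -30647/16904 ≈ -1.8130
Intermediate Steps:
h(u, H) = -170 + H + u (h(u, H) = (H + u) - 170 = -170 + H + u)
-61294/(h(139, 20) - 1*(-33819)) = -61294/((-170 + 20 + 139) - 1*(-33819)) = -61294/(-11 + 33819) = -61294/33808 = -61294*1/33808 = -30647/16904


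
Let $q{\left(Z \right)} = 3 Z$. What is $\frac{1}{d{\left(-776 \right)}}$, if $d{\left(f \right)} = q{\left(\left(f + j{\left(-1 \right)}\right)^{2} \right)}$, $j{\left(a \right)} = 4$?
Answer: $\frac{1}{1787952} \approx 5.593 \cdot 10^{-7}$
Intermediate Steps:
$d{\left(f \right)} = 3 \left(4 + f\right)^{2}$ ($d{\left(f \right)} = 3 \left(f + 4\right)^{2} = 3 \left(4 + f\right)^{2}$)
$\frac{1}{d{\left(-776 \right)}} = \frac{1}{3 \left(4 - 776\right)^{2}} = \frac{1}{3 \left(-772\right)^{2}} = \frac{1}{3 \cdot 595984} = \frac{1}{1787952}$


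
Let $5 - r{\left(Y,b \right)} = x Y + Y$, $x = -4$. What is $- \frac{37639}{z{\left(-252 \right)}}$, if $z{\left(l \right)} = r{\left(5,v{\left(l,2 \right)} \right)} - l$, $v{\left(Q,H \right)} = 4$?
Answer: $- \frac{37639}{272} \approx -138.38$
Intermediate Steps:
$r{\left(Y,b \right)} = 5 + 3 Y$ ($r{\left(Y,b \right)} = 5 - \left(- 4 Y + Y\right) = 5 - - 3 Y = 5 + 3 Y$)
$z{\left(l \right)} = 20 - l$ ($z{\left(l \right)} = \left(5 + 3 \cdot 5\right) - l = \left(5 + 15\right) - l = 20 - l$)
$- \frac{37639}{z{\left(-252 \right)}} = - \frac{37639}{20 - -252} = - \frac{37639}{20 + 252} = - \frac{37639}{272}$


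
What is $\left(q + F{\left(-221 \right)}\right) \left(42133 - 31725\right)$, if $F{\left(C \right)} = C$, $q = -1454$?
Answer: $-17433400$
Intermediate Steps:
$\left(q + F{\left(-221 \right)}\right) \left(42133 - 31725\right) = \left(-1454 - 221\right) \left(42133 - 31725\right) = \left(-1675\right) 10408 = -17433400$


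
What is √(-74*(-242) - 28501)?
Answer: 3*I*√1177 ≈ 102.92*I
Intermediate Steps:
√(-74*(-242) - 28501) = √(17908 - 28501) = √(-10593) = 3*I*√1177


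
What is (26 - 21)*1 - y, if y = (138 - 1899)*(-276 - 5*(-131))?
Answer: 667424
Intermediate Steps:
y = -667419 (y = -1761*(-276 + 655) = -1761*379 = -667419)
(26 - 21)*1 - y = (26 - 21)*1 - 1*(-667419) = 5*1 + 667419 = 5 + 667419 = 667424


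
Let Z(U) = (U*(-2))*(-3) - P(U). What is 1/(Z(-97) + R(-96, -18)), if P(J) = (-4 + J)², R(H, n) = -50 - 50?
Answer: -1/10883 ≈ -9.1886e-5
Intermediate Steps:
R(H, n) = -100
Z(U) = -(-4 + U)² + 6*U (Z(U) = (U*(-2))*(-3) - (-4 + U)² = -2*U*(-3) - (-4 + U)² = 6*U - (-4 + U)² = -(-4 + U)² + 6*U)
1/(Z(-97) + R(-96, -18)) = 1/((-(-4 - 97)² + 6*(-97)) - 100) = 1/((-1*(-101)² - 582) - 100) = 1/((-1*10201 - 582) - 100) = 1/((-10201 - 582) - 100) = 1/(-10783 - 100) = 1/(-10883) = -1/10883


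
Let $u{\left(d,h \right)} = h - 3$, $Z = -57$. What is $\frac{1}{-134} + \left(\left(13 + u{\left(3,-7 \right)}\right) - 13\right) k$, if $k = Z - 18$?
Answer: $\frac{100499}{134} \approx 749.99$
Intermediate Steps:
$u{\left(d,h \right)} = -3 + h$
$k = -75$ ($k = -57 - 18 = -75$)
$\frac{1}{-134} + \left(\left(13 + u{\left(3,-7 \right)}\right) - 13\right) k = \frac{1}{-134} + \left(\left(13 - 10\right) - 13\right) \left(-75\right) = - \frac{1}{134} + \left(\left(13 - 10\right) - 13\right) \left(-75\right) = - \frac{1}{134} + \left(3 - 13\right) \left(-75\right) = - \frac{1}{134} - -750 = - \frac{1}{134} + 750 = \frac{100499}{134}$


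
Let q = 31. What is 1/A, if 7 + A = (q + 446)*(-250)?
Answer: -1/119257 ≈ -8.3853e-6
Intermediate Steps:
A = -119257 (A = -7 + (31 + 446)*(-250) = -7 + 477*(-250) = -7 - 119250 = -119257)
1/A = 1/(-119257) = -1/119257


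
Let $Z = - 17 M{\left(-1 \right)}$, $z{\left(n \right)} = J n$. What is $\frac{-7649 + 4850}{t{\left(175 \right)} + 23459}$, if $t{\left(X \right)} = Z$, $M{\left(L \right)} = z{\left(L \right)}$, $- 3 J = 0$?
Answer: $- \frac{2799}{23459} \approx -0.11931$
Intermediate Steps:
$J = 0$ ($J = \left(- \frac{1}{3}\right) 0 = 0$)
$z{\left(n \right)} = 0$ ($z{\left(n \right)} = 0 n = 0$)
$M{\left(L \right)} = 0$
$Z = 0$ ($Z = \left(-17\right) 0 = 0$)
$t{\left(X \right)} = 0$
$\frac{-7649 + 4850}{t{\left(175 \right)} + 23459} = \frac{-7649 + 4850}{0 + 23459} = - \frac{2799}{23459}$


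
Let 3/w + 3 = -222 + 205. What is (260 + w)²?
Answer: 27008809/400 ≈ 67522.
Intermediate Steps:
w = -3/20 (w = 3/(-3 + (-222 + 205)) = 3/(-3 - 17) = 3/(-20) = 3*(-1/20) = -3/20 ≈ -0.15000)
(260 + w)² = (260 - 3/20)² = (5197/20)² = 27008809/400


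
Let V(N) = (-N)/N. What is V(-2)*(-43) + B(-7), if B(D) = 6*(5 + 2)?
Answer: 85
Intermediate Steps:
B(D) = 42 (B(D) = 6*7 = 42)
V(N) = -1
V(-2)*(-43) + B(-7) = -1*(-43) + 42 = 43 + 42 = 85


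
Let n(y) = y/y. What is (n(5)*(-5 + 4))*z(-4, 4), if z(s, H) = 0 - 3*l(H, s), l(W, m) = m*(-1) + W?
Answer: 24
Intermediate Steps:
l(W, m) = W - m (l(W, m) = -m + W = W - m)
n(y) = 1
z(s, H) = -3*H + 3*s (z(s, H) = 0 - 3*(H - s) = 0 + (-3*H + 3*s) = -3*H + 3*s)
(n(5)*(-5 + 4))*z(-4, 4) = (1*(-5 + 4))*(-3*4 + 3*(-4)) = (1*(-1))*(-12 - 12) = -1*(-24) = 24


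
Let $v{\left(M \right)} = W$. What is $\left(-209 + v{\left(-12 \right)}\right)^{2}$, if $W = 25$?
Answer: $33856$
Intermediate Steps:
$v{\left(M \right)} = 25$
$\left(-209 + v{\left(-12 \right)}\right)^{2} = \left(-209 + 25\right)^{2} = \left(-184\right)^{2} = 33856$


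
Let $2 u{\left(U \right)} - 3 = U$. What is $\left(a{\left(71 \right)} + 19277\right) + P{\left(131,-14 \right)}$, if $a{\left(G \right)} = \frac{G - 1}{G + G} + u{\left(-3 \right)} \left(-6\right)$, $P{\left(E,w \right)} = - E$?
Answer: $\frac{1359401}{71} \approx 19147.0$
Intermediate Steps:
$u{\left(U \right)} = \frac{3}{2} + \frac{U}{2}$
$a{\left(G \right)} = \frac{-1 + G}{2 G}$ ($a{\left(G \right)} = \frac{G - 1}{G + G} + \left(\frac{3}{2} + \frac{1}{2} \left(-3\right)\right) \left(-6\right) = \frac{-1 + G}{2 G} + \left(\frac{3}{2} - \frac{3}{2}\right) \left(-6\right) = \left(-1 + G\right) \frac{1}{2 G} + 0 \left(-6\right) = \frac{-1 + G}{2 G} + 0 = \frac{-1 + G}{2 G}$)
$\left(a{\left(71 \right)} + 19277\right) + P{\left(131,-14 \right)} = \left(\frac{-1 + 71}{2 \cdot 71} + 19277\right) - 131 = \left(\frac{1}{2} \cdot \frac{1}{71} \cdot 70 + 19277\right) - 131 = \left(\frac{35}{71} + 19277\right) - 131 = \frac{1368702}{71} - 131 = \frac{1359401}{71}$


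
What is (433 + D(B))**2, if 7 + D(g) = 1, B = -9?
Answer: 182329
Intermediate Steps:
D(g) = -6 (D(g) = -7 + 1 = -6)
(433 + D(B))**2 = (433 - 6)**2 = 427**2 = 182329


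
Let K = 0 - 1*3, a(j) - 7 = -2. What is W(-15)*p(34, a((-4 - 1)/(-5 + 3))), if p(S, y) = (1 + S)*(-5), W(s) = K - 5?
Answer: 1400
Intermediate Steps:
a(j) = 5 (a(j) = 7 - 2 = 5)
K = -3 (K = 0 - 3 = -3)
W(s) = -8 (W(s) = -3 - 5 = -8)
p(S, y) = -5 - 5*S
W(-15)*p(34, a((-4 - 1)/(-5 + 3))) = -8*(-5 - 5*34) = -8*(-5 - 170) = -8*(-175) = 1400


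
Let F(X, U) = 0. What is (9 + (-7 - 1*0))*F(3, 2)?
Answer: 0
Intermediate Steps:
(9 + (-7 - 1*0))*F(3, 2) = (9 + (-7 - 1*0))*0 = (9 + (-7 + 0))*0 = (9 - 7)*0 = 2*0 = 0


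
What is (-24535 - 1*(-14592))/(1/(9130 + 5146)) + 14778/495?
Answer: -7807043098/55 ≈ -1.4195e+8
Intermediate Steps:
(-24535 - 1*(-14592))/(1/(9130 + 5146)) + 14778/495 = (-24535 + 14592)/(1/14276) + 14778*(1/495) = -9943/1/14276 + 1642/55 = -9943*14276 + 1642/55 = -141946268 + 1642/55 = -7807043098/55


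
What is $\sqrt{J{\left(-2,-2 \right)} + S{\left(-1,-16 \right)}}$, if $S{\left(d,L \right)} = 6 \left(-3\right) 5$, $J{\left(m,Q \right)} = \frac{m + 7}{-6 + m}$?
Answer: $\frac{5 i \sqrt{58}}{4} \approx 9.5197 i$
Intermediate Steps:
$J{\left(m,Q \right)} = \frac{7 + m}{-6 + m}$
$S{\left(d,L \right)} = -90$ ($S{\left(d,L \right)} = \left(-18\right) 5 = -90$)
$\sqrt{J{\left(-2,-2 \right)} + S{\left(-1,-16 \right)}} = \sqrt{\frac{7 - 2}{-6 - 2} - 90} = \sqrt{\frac{1}{-8} \cdot 5 - 90} = \sqrt{\left(- \frac{1}{8}\right) 5 - 90} = \sqrt{- \frac{5}{8} - 90} = \sqrt{- \frac{725}{8}} = \frac{5 i \sqrt{58}}{4}$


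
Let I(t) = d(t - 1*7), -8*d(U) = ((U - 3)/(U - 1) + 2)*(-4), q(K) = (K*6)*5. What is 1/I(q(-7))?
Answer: 109/164 ≈ 0.66463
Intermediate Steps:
q(K) = 30*K (q(K) = (6*K)*5 = 30*K)
d(U) = 1 + (-3 + U)/(2*(-1 + U)) (d(U) = -((U - 3)/(U - 1) + 2)*(-4)/8 = -((-3 + U)/(-1 + U) + 2)*(-4)/8 = -(2 + (-3 + U)/(-1 + U))*(-4)/8 = -(-8 - 4*(-3 + U)/(-1 + U))/8 = 1 + (-3 + U)/(2*(-1 + U)))
I(t) = (-26 + 3*t)/(2*(-8 + t)) (I(t) = (-5 + 3*(t - 1*7))/(2*(-1 + (t - 1*7))) = (-5 + 3*(t - 7))/(2*(-1 + (t - 7))) = (-5 + 3*(-7 + t))/(2*(-1 + (-7 + t))) = (-5 + (-21 + 3*t))/(2*(-8 + t)) = (-26 + 3*t)/(2*(-8 + t)))
1/I(q(-7)) = 1/((-26 + 3*(30*(-7)))/(2*(-8 + 30*(-7)))) = 1/((-26 + 3*(-210))/(2*(-8 - 210))) = 1/((½)*(-26 - 630)/(-218)) = 1/((½)*(-1/218)*(-656)) = 1/(164/109) = 109/164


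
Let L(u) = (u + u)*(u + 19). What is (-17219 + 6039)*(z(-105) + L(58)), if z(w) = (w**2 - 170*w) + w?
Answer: -421508360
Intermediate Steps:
L(u) = 2*u*(19 + u) (L(u) = (2*u)*(19 + u) = 2*u*(19 + u))
z(w) = w**2 - 169*w
(-17219 + 6039)*(z(-105) + L(58)) = (-17219 + 6039)*(-105*(-169 - 105) + 2*58*(19 + 58)) = -11180*(-105*(-274) + 2*58*77) = -11180*(28770 + 8932) = -11180*37702 = -421508360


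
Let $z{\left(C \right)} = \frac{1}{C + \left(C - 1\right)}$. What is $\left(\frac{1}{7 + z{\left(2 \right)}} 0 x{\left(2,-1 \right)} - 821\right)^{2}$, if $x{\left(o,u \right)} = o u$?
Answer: $674041$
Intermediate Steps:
$z{\left(C \right)} = \frac{1}{-1 + 2 C}$ ($z{\left(C \right)} = \frac{1}{C + \left(C - 1\right)} = \frac{1}{C + \left(-1 + C\right)} = \frac{1}{-1 + 2 C}$)
$\left(\frac{1}{7 + z{\left(2 \right)}} 0 x{\left(2,-1 \right)} - 821\right)^{2} = \left(\frac{1}{7 + \frac{1}{-1 + 2 \cdot 2}} \cdot 0 \cdot 2 \left(-1\right) - 821\right)^{2} = \left(\frac{1}{7 + \frac{1}{-1 + 4}} \cdot 0 \left(-2\right) - 821\right)^{2} = \left(\frac{1}{7 + \frac{1}{3}} \cdot 0 \left(-2\right) - 821\right)^{2} = \left(\frac{1}{\frac{22}{3}} \cdot 0 \left(-2\right) - 821\right)^{2} = \left(\frac{3}{22} \cdot 0 \left(-2\right) - 821\right)^{2} = \left(0 \left(-2\right) - 821\right)^{2} = \left(0 - 821\right)^{2} = \left(-821\right)^{2} = 674041$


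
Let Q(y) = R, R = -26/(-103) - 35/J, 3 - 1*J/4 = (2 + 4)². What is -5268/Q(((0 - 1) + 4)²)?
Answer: -71623728/7037 ≈ -10178.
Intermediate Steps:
J = -132 (J = 12 - 4*(2 + 4)² = 12 - 4*6² = 12 - 4*36 = 12 - 144 = -132)
R = 7037/13596 (R = -26/(-103) - 35/(-132) = -26*(-1/103) - 35*(-1/132) = 26/103 + 35/132 = 7037/13596 ≈ 0.51758)
Q(y) = 7037/13596
-5268/Q(((0 - 1) + 4)²) = -5268/7037/13596 = -5268*13596/7037 = -71623728/7037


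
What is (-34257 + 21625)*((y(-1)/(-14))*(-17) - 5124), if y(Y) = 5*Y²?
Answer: 452547716/7 ≈ 6.4650e+7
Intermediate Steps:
(-34257 + 21625)*((y(-1)/(-14))*(-17) - 5124) = (-34257 + 21625)*(((5*(-1)²)/(-14))*(-17) - 5124) = -12632*(((5*1)*(-1/14))*(-17) - 5124) = -12632*((5*(-1/14))*(-17) - 5124) = -12632*(-5/14*(-17) - 5124) = -12632*(85/14 - 5124) = -12632*(-71651/14) = 452547716/7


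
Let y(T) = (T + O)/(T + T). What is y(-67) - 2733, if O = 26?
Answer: -366181/134 ≈ -2732.7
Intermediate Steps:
y(T) = (26 + T)/(2*T) (y(T) = (T + 26)/(T + T) = (26 + T)/((2*T)) = (26 + T)*(1/(2*T)) = (26 + T)/(2*T))
y(-67) - 2733 = (½)*(26 - 67)/(-67) - 2733 = (½)*(-1/67)*(-41) - 2733 = 41/134 - 2733 = -366181/134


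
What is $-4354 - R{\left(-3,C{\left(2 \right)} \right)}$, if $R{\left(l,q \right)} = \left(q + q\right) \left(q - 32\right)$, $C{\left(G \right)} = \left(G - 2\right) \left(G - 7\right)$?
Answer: $-4354$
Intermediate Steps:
$C{\left(G \right)} = \left(-7 + G\right) \left(-2 + G\right)$ ($C{\left(G \right)} = \left(-2 + G\right) \left(-7 + G\right) = \left(-7 + G\right) \left(-2 + G\right)$)
$R{\left(l,q \right)} = 2 q \left(-32 + q\right)$
$-4354 - R{\left(-3,C{\left(2 \right)} \right)} = -4354 - 2 \left(14 + 2^{2} - 18\right) \left(-32 + \left(14 + 2^{2} - 18\right)\right) = -4354 - 2 \left(14 + 4 - 18\right) \left(-32 + \left(14 + 4 - 18\right)\right) = -4354 - 2 \cdot 0 \left(-32 + 0\right) = -4354 - 2 \cdot 0 \left(-32\right) = -4354 - 0 = -4354 + 0 = -4354$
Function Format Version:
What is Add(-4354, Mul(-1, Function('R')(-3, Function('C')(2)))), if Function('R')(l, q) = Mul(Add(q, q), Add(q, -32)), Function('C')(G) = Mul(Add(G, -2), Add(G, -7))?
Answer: -4354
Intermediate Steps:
Function('C')(G) = Mul(Add(-7, G), Add(-2, G)) (Function('C')(G) = Mul(Add(-2, G), Add(-7, G)) = Mul(Add(-7, G), Add(-2, G)))
Function('R')(l, q) = Mul(2, q, Add(-32, q)) (Function('R')(l, q) = Mul(Mul(2, q), Add(-32, q)) = Mul(2, q, Add(-32, q)))
Add(-4354, Mul(-1, Function('R')(-3, Function('C')(2)))) = Add(-4354, Mul(-1, Mul(2, Add(14, Pow(2, 2), Mul(-9, 2)), Add(-32, Add(14, Pow(2, 2), Mul(-9, 2)))))) = Add(-4354, Mul(-1, Mul(2, Add(14, 4, -18), Add(-32, Add(14, 4, -18))))) = Add(-4354, Mul(-1, Mul(2, 0, Add(-32, 0)))) = Add(-4354, Mul(-1, Mul(2, 0, -32))) = Add(-4354, Mul(-1, 0)) = Add(-4354, 0) = -4354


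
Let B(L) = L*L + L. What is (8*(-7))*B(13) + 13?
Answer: -10179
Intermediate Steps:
B(L) = L + L² (B(L) = L² + L = L + L²)
(8*(-7))*B(13) + 13 = (8*(-7))*(13*(1 + 13)) + 13 = -728*14 + 13 = -56*182 + 13 = -10192 + 13 = -10179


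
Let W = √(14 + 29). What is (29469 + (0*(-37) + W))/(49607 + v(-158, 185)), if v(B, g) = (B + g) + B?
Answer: 517/868 + √43/49476 ≈ 0.59575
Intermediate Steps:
W = √43 ≈ 6.5574
v(B, g) = g + 2*B
(29469 + (0*(-37) + W))/(49607 + v(-158, 185)) = (29469 + (0*(-37) + √43))/(49607 + (185 + 2*(-158))) = (29469 + (0 + √43))/(49607 + (185 - 316)) = (29469 + √43)/(49607 - 131) = (29469 + √43)/49476 = (29469 + √43)*(1/49476) = 517/868 + √43/49476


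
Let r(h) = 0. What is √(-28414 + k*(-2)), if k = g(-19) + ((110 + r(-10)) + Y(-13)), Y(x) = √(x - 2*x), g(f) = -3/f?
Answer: √(-10336988 - 722*√13)/19 ≈ 169.24*I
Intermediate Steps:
Y(x) = √(-x)
k = 2093/19 + √13 (k = -3/(-19) + ((110 + 0) + √(-1*(-13))) = -3*(-1/19) + (110 + √13) = 3/19 + (110 + √13) = 2093/19 + √13 ≈ 113.76)
√(-28414 + k*(-2)) = √(-28414 + (2093/19 + √13)*(-2)) = √(-28414 + (-4186/19 - 2*√13)) = √(-544052/19 - 2*√13)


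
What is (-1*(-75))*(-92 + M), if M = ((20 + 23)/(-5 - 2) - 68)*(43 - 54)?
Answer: 379875/7 ≈ 54268.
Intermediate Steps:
M = 5709/7 (M = (43/(-7) - 68)*(-11) = (43*(-1/7) - 68)*(-11) = (-43/7 - 68)*(-11) = -519/7*(-11) = 5709/7 ≈ 815.57)
(-1*(-75))*(-92 + M) = (-1*(-75))*(-92 + 5709/7) = 75*(5065/7) = 379875/7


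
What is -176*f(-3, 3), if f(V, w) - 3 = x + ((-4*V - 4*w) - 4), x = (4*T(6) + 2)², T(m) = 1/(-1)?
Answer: -528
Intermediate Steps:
T(m) = -1
x = 4 (x = (4*(-1) + 2)² = (-4 + 2)² = (-2)² = 4)
f(V, w) = 3 - 4*V - 4*w (f(V, w) = 3 + (4 + ((-4*V - 4*w) - 4)) = 3 + (4 + (-4 - 4*V - 4*w)) = 3 + (-4*V - 4*w) = 3 - 4*V - 4*w)
-176*f(-3, 3) = -176*(3 - 4*(-3) - 4*3) = -176*(3 + 12 - 12) = -176*3 = -528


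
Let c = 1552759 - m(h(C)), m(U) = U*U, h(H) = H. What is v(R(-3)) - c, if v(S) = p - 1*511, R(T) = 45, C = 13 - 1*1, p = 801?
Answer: -1552325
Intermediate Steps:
C = 12 (C = 13 - 1 = 12)
v(S) = 290 (v(S) = 801 - 1*511 = 801 - 511 = 290)
m(U) = U²
c = 1552615 (c = 1552759 - 1*12² = 1552759 - 1*144 = 1552759 - 144 = 1552615)
v(R(-3)) - c = 290 - 1*1552615 = 290 - 1552615 = -1552325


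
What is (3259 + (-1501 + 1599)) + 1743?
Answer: 5100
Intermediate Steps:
(3259 + (-1501 + 1599)) + 1743 = (3259 + 98) + 1743 = 3357 + 1743 = 5100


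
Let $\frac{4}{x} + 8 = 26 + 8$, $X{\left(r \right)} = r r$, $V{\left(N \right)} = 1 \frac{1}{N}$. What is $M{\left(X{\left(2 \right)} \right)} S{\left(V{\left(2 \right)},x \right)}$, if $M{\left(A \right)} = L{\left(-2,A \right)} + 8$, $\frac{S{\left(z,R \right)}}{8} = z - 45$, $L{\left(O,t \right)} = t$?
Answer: $-4272$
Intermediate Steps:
$V{\left(N \right)} = \frac{1}{N}$
$X{\left(r \right)} = r^{2}$
$x = \frac{2}{13}$ ($x = \frac{4}{-8 + \left(26 + 8\right)} = \frac{4}{-8 + 34} = \frac{4}{26} = 4 \cdot \frac{1}{26} = \frac{2}{13} \approx 0.15385$)
$S{\left(z,R \right)} = -360 + 8 z$ ($S{\left(z,R \right)} = 8 \left(z - 45\right) = 8 \left(-45 + z\right) = -360 + 8 z$)
$M{\left(A \right)} = 8 + A$ ($M{\left(A \right)} = A + 8 = 8 + A$)
$M{\left(X{\left(2 \right)} \right)} S{\left(V{\left(2 \right)},x \right)} = \left(8 + 2^{2}\right) \left(-360 + \frac{8}{2}\right) = \left(8 + 4\right) \left(-360 + 8 \cdot \frac{1}{2}\right) = 12 \left(-360 + 4\right) = 12 \left(-356\right) = -4272$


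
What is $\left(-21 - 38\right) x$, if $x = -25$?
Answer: $1475$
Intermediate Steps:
$\left(-21 - 38\right) x = \left(-21 - 38\right) \left(-25\right) = \left(-59\right) \left(-25\right) = 1475$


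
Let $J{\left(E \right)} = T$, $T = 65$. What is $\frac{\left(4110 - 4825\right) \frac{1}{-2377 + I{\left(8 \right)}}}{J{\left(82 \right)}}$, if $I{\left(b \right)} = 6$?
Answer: $\frac{11}{2371} \approx 0.0046394$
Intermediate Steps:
$J{\left(E \right)} = 65$
$\frac{\left(4110 - 4825\right) \frac{1}{-2377 + I{\left(8 \right)}}}{J{\left(82 \right)}} = \frac{\left(4110 - 4825\right) \frac{1}{-2377 + 6}}{65} = - \frac{715}{-2371} \cdot \frac{1}{65} = \left(-715\right) \left(- \frac{1}{2371}\right) \frac{1}{65} = \frac{715}{2371} \cdot \frac{1}{65} = \frac{11}{2371}$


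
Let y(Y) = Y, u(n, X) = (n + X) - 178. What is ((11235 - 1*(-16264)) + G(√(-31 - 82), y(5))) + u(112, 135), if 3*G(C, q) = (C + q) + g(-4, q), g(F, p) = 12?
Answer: 82721/3 + I*√113/3 ≈ 27574.0 + 3.5434*I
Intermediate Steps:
u(n, X) = -178 + X + n (u(n, X) = (X + n) - 178 = -178 + X + n)
G(C, q) = 4 + C/3 + q/3 (G(C, q) = ((C + q) + 12)/3 = (12 + C + q)/3 = 4 + C/3 + q/3)
((11235 - 1*(-16264)) + G(√(-31 - 82), y(5))) + u(112, 135) = ((11235 - 1*(-16264)) + (4 + √(-31 - 82)/3 + (⅓)*5)) + (-178 + 135 + 112) = ((11235 + 16264) + (4 + √(-113)/3 + 5/3)) + 69 = (27499 + (4 + (I*√113)/3 + 5/3)) + 69 = (27499 + (4 + I*√113/3 + 5/3)) + 69 = (27499 + (17/3 + I*√113/3)) + 69 = (82514/3 + I*√113/3) + 69 = 82721/3 + I*√113/3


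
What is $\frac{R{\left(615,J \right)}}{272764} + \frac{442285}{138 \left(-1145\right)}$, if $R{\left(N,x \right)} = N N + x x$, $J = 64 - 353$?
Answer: $- \frac{1191973507}{1077485991} \approx -1.1063$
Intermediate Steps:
$J = -289$ ($J = 64 - 353 = -289$)
$R{\left(N,x \right)} = N^{2} + x^{2}$
$\frac{R{\left(615,J \right)}}{272764} + \frac{442285}{138 \left(-1145\right)} = \frac{615^{2} + \left(-289\right)^{2}}{272764} + \frac{442285}{138 \left(-1145\right)} = \left(378225 + 83521\right) \frac{1}{272764} + \frac{442285}{-158010} = 461746 \cdot \frac{1}{272764} + 442285 \left(- \frac{1}{158010}\right) = \frac{230873}{136382} - \frac{88457}{31602} = - \frac{1191973507}{1077485991}$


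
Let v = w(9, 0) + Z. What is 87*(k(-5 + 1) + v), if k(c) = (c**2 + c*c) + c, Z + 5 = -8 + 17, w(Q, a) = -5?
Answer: 2349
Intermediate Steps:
Z = 4 (Z = -5 + (-8 + 17) = -5 + 9 = 4)
v = -1 (v = -5 + 4 = -1)
k(c) = c + 2*c**2 (k(c) = (c**2 + c**2) + c = 2*c**2 + c = c + 2*c**2)
87*(k(-5 + 1) + v) = 87*((-5 + 1)*(1 + 2*(-5 + 1)) - 1) = 87*(-4*(1 + 2*(-4)) - 1) = 87*(-4*(1 - 8) - 1) = 87*(-4*(-7) - 1) = 87*(28 - 1) = 87*27 = 2349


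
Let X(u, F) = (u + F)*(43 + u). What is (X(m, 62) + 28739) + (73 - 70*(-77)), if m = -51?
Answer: 34114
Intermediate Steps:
X(u, F) = (43 + u)*(F + u) (X(u, F) = (F + u)*(43 + u) = (43 + u)*(F + u))
(X(m, 62) + 28739) + (73 - 70*(-77)) = (((-51)² + 43*62 + 43*(-51) + 62*(-51)) + 28739) + (73 - 70*(-77)) = ((2601 + 2666 - 2193 - 3162) + 28739) + (73 + 5390) = (-88 + 28739) + 5463 = 28651 + 5463 = 34114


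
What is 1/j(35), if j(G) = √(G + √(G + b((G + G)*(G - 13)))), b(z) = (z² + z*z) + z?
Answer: √5/(5*√(7 + √189791)) ≈ 0.021256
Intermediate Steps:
b(z) = z + 2*z² (b(z) = (z² + z²) + z = 2*z² + z = z + 2*z²)
j(G) = √(G + √(G + 2*G*(1 + 4*G*(-13 + G))*(-13 + G))) (j(G) = √(G + √(G + ((G + G)*(G - 13))*(1 + 2*((G + G)*(G - 13))))) = √(G + √(G + ((2*G)*(-13 + G))*(1 + 2*((2*G)*(-13 + G))))) = √(G + √(G + (2*G*(-13 + G))*(1 + 2*(2*G*(-13 + G))))) = √(G + √(G + (2*G*(-13 + G))*(1 + 4*G*(-13 + G)))) = √(G + √(G + 2*G*(1 + 4*G*(-13 + G))*(-13 + G))))
1/j(35) = 1/(√(35 + √(35*(1 + 2*(1 + 4*35*(-13 + 35))*(-13 + 35))))) = 1/(√(35 + √(35*(1 + 2*(1 + 4*35*22)*22)))) = 1/(√(35 + √(35*(1 + 2*(1 + 3080)*22)))) = 1/(√(35 + √(35*(1 + 2*3081*22)))) = 1/(√(35 + √(35*(1 + 135564)))) = 1/(√(35 + √(35*135565))) = 1/(√(35 + √4744775)) = 1/(√(35 + 5*√189791)) = (35 + 5*√189791)^(-½)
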